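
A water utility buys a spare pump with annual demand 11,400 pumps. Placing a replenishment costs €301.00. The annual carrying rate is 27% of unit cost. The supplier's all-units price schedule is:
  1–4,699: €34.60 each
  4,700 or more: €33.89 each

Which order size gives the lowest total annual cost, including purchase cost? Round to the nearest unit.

Holding cost per unit per year at price C is H = 0.27·C.
Evaluate total cost at each tier's feasible EOQ or, if the EOQ is below the tier, at the tier's minimum quantity.
EOQ at €34.60 = 857.1 (feasible in tier 1): TC = 11,400×€34.60 + (11,400/857.1)×301 + (857.1/2)×0.27×€34.60 = €402,447.01.
EOQ at €33.89 = 866.0 < 4700, so use break Q=4700: TC = 11,400×€33.89 + (11,400/4700.0)×301 + (4700.0/2)×0.27×€33.89 = €408,579.29.
Lowest total cost is €402,447.01 at Q = 857.1.

Q* ≈ 857 pumps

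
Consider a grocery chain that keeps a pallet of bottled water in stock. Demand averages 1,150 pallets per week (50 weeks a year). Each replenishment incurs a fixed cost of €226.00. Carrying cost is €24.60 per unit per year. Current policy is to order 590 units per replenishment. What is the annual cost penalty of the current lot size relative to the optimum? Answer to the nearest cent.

Extra cost ≈ €3,996.97 per year

Annual demand D = 1,150 × 50 = 57,500.
EOQ = √(2DS/H) = √(2 × 57,500 × 226 / 24.6) ≈ 1027.86.
Cost at Q* = (D/Q*)S + (Q*/2)H = √(2DSH) ≈ €25,285.45.
Cost at Q = 590: (57,500/590)×226 + (590/2)×24.6 = €22,025.42 + €7,257.00 = €29,282.42.
Excess = €29,282.42 − €25,285.45 = €3,996.97.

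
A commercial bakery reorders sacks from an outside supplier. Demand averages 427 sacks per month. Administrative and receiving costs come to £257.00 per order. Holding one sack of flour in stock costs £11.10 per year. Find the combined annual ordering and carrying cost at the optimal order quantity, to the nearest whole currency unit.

Annual demand D = 427 × 12 = 5,124.
EOQ = √(2DS/H) = √(2 × 5,124 × 257 / 11.1) ≈ 487.11.
At Q*, ordering cost (D/Q*)S equals holding cost (Q*/2)H, each = √(DSH/2).
Minimum total = √(2DSH) = √(2 × 5,124 × 257 × 11.1) ≈ 5406.891.

TC* ≈ £5,407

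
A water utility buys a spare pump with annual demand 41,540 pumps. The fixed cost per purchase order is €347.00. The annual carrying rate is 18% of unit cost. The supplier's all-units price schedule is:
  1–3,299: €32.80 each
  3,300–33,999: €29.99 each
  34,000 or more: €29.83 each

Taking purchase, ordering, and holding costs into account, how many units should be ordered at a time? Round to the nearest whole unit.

Q* ≈ 3,300 pumps

Holding cost per unit per year at price C is H = 0.18·C.
For each price level, check whether its EOQ is feasible; otherwise the best quantity at that price is the breakpoint.
EOQ at €32.80 = 2209.7 (feasible in tier 1): TC = 41,540×€32.80 + (41,540/2209.7)×347 + (2209.7/2)×0.18×€32.80 = €1,375,558.26.
EOQ at €29.99 = 2310.9 < 3300, so use break Q=3300: TC = 41,540×€29.99 + (41,540/3300.0)×347 + (3300.0/2)×0.18×€29.99 = €1,259,059.62.
EOQ at €29.83 = 2317.1 < 34000, so use break Q=34000: TC = 41,540×€29.83 + (41,540/34000.0)×347 + (34000.0/2)×0.18×€29.83 = €1,330,841.95.
Lowest total cost is €1,259,059.62 at Q = 3300.0.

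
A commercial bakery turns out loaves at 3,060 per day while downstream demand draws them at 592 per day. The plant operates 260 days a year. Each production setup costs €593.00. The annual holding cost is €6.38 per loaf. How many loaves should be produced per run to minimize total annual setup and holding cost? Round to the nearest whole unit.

Annual demand D = 592 × 260 = 153,920.
Production build-up factor (1 − d/p) = 1 − 592/3,060 = 0.8065.
Q* = √(2DS / (H(1 − d/p))) = √(2 × 153,920 × 593 / (6.38 × 0.8065)).
= √(182,549,120 / 5.1457) ≈ 5956.178.

Q* ≈ 5,956 loaves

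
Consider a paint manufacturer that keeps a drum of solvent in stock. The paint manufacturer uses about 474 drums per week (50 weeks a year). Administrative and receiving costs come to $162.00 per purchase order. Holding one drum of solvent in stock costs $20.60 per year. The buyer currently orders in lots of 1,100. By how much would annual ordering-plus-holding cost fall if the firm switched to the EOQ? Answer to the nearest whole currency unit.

Extra cost ≈ $2,243 per year

Annual demand D = 474 × 50 = 23,700.
EOQ = √(2DS/H) = √(2 × 23,700 × 162 / 20.6) ≈ 610.54.
Cost at Q* = (D/Q*)S + (Q*/2)H = √(2DSH) ≈ $12,577.09.
Cost at Q = 1,100: (23,700/1,100)×162 + (1,100/2)×20.6 = $3,490.36 + $11,330.00 = $14,820.36.
Excess = $14,820.36 − $12,577.09 = $2,243.27.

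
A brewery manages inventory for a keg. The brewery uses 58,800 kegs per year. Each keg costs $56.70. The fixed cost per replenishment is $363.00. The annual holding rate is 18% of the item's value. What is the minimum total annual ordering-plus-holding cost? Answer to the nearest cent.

Holding cost H = 0.18 × $56.70 = $10.2060 per unit per year.
Q* = √(2DS/H) = √(2 × 58,800 × 363 / 10.206) ≈ 2045.17.
At the optimum the two cost components are equal, so total cost = 2·(Q*/2)H = Q*·H.
Minimum total = √(2DSH) = √(2 × 58,800 × 363 × 10.206) ≈ 20872.994.

TC* ≈ $20,872.99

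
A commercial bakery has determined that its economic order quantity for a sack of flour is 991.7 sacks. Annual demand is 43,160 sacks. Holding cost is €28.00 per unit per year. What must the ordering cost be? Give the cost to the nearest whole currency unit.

S ≈ €319

The basic EOQ model gives Q* = √(2DS/H); rearrange for the unknown.
From Q* = √(2DS/H): S = Q*²H / (2D) = 991.7² × 28 / (2 × 43,160) = 319.0122.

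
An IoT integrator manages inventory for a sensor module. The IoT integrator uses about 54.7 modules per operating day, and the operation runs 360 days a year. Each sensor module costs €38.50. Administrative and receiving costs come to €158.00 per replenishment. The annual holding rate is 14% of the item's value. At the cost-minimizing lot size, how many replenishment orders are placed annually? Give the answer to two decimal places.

Annual demand D = 54.7 × 360 = 19,692.
Holding cost H = 0.14 × €38.50 = €5.3900 per unit per year.
The optimal lot size = √(2DS/H) = √(2 × 19,692 × 158 / 5.39) ≈ 1074.47.
Orders per year = D / Q* = 19,692 / 1074.47 ≈ 18.327.

N ≈ 18.33 orders per year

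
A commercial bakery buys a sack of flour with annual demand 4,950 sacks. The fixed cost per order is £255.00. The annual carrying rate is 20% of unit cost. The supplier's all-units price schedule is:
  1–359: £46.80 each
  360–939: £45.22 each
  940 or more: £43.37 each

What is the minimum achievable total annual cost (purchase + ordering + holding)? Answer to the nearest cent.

TC* ≈ £220,101.10

Holding cost per unit per year at price C is H = 0.20·C.
Candidates are each tier's EOQ (if it falls in that tier) and each price-break quantity.
Tier 1 (£46.80): EOQ = 519.3 exceeds tier's upper bound 359, so this tier is dominated.
EOQ at £45.22 = 528.3 (feasible in tier 2): TC = 4,950×£45.22 + (4,950/528.3)×255 + (528.3/2)×0.20×£45.22 = £228,617.24.
EOQ at £43.37 = 539.5 < 940, so use break Q=940: TC = 4,950×£43.37 + (4,950/940.0)×255 + (940.0/2)×0.20×£43.37 = £220,101.10.
Lowest total cost among the candidates is at Q = 940.0.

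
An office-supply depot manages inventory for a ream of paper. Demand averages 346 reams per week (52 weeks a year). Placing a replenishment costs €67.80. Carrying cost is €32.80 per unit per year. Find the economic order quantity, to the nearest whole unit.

Q* ≈ 273 reams

Annual demand D = 346 × 52 = 17,992.
EOQ = √(2DS / H) = √(2 × 17,992 × 67.8 / 32.8).
= √(2,439,715.2 / 32.8) = √74,381.561 ≈ 272.730.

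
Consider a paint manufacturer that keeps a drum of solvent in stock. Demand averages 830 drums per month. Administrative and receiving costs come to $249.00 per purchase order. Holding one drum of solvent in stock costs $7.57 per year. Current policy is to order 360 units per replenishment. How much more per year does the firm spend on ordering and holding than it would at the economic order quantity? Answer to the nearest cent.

Extra cost ≈ $2,123.97 per year

Annual demand D = 830 × 12 = 9,960.
EOQ = √(2DS/H) = √(2 × 9,960 × 249 / 7.57) ≈ 809.46.
Cost at Q* = (D/Q*)S + (Q*/2)H = √(2DSH) ≈ $6,127.63.
Cost at Q = 360: (9,960/360)×249 + (360/2)×7.57 = $6,889.00 + $1,362.60 = $8,251.60.
Excess = $8,251.60 − $6,127.63 = $2,123.97.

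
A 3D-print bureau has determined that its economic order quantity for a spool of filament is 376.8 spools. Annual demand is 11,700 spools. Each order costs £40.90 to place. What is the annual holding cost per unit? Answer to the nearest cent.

The basic EOQ model gives Q* = √(2DS/H); rearrange for the unknown.
From Q* = √(2DS/H): H = 2DS / Q*² = 2 × 11,700 × 40.9 / 376.8² = 6.7409.

H ≈ £6.74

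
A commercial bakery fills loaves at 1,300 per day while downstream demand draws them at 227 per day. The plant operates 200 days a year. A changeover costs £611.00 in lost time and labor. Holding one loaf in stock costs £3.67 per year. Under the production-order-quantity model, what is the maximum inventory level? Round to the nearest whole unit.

I_max ≈ 3,532 loaves

Annual demand D = 227 × 200 = 45,400.
Production build-up factor (1 − d/p) = 1 − 227/1,300 = 0.8254.
Q* = √(2DS / (H(1 − d/p))) = √(2 × 45,400 × 611 / (3.67 × 0.8254)).
= √(55,478,800 / 3.0292) ≈ 4279.591.
Maximum inventory = Q*(1 − d/p) = 4279.591 × 0.8254 ≈ 3532.309.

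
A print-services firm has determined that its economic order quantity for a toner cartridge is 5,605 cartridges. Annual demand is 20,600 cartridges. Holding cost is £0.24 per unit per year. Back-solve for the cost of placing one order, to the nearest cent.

Squaring Q* = √(2DS/H) gives Q*² = 2DS/H.
From Q* = √(2DS/H): S = Q*²H / (2D) = 5,605² × 0.24 / (2 × 20,600) = 183.0060.

S ≈ £183.01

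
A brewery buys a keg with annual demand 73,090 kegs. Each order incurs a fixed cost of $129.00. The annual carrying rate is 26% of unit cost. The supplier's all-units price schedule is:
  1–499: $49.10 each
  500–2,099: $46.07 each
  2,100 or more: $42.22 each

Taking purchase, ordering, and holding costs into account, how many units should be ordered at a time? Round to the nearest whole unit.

Q* ≈ 2,100 kegs

Holding cost per unit per year at price C is H = 0.26·C.
Candidates are each tier's EOQ (if it falls in that tier) and each price-break quantity.
Tier 1 ($49.10): EOQ = 1215.4 exceeds tier's upper bound 499, so this tier is dominated.
EOQ at $46.07 = 1254.7 (feasible in tier 2): TC = 73,090×$46.07 + (73,090/1254.7)×129 + (1254.7/2)×0.26×$46.07 = $3,382,285.46.
EOQ at $42.22 = 1310.7 < 2100, so use break Q=2100: TC = 73,090×$42.22 + (73,090/2100.0)×129 + (2100.0/2)×0.26×$42.22 = $3,101,875.67.
Lowest total cost is $3,101,875.67 at Q = 2100.0.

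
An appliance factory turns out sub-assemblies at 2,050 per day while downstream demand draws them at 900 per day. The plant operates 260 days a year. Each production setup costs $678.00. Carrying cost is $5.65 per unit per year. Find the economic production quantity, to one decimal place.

Annual demand D = 900 × 260 = 234,000.
Production build-up factor (1 − d/p) = 1 − 900/2,050 = 0.5610.
Q* = √(2DS / (H(1 − d/p))) = √(2 × 234,000 × 678 / (5.65 × 0.5610)).
= √(317,304,000 / 3.1695) ≈ 10005.564.

Q* ≈ 10,005.6 sub-assemblies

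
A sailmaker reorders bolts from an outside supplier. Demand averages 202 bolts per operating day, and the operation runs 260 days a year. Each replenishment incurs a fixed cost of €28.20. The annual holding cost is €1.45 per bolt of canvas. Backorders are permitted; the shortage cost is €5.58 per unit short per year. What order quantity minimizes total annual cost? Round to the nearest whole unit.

Q* ≈ 1,604 bolts

Annual demand D = 202 × 260 = 52,520.
With planned backorders, Q* = √(2DS/H) · √((H+B)/B).
√(2DS/H) = √(2 × 52,520 × 28.2 / 1.45) = 1429.282.
√((H+B)/B) = √((1.45+5.58)/5.58) = 1.1224.
Q* ≈ 1604.274.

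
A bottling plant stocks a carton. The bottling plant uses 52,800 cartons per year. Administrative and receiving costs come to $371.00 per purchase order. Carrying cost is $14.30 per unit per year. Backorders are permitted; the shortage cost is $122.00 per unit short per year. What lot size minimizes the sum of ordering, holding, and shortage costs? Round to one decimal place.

With planned backorders, Q* = √(2DS/H) · √((H+B)/B).
√(2DS/H) = √(2 × 52,800 × 371 / 14.3) = 1655.202.
√((H+B)/B) = √((14.3+122)/122) = 1.0570.
Q* ≈ 1749.520.

Q* ≈ 1,749.5 cartons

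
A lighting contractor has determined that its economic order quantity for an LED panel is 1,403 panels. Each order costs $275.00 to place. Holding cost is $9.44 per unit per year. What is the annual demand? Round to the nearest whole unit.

D ≈ 33,785 panels per year

The basic EOQ model gives Q* = √(2DS/H); rearrange for the unknown.
From Q* = √(2DS/H): D = Q*²H / (2S) = 1,403² × 9.44 / (2 × 275) = 33785.056.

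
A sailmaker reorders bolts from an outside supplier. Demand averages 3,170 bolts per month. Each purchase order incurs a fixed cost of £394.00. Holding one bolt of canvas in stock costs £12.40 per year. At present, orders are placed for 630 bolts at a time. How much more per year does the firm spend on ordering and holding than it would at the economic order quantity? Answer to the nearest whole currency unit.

Annual demand D = 3,170 × 12 = 38,040.
EOQ = √(2DS/H) = √(2 × 38,040 × 394 / 12.4) ≈ 1554.79.
Cost at Q* = (D/Q*)S + (Q*/2)H = √(2DSH) ≈ £19,279.43.
Cost at Q = 630: (38,040/630)×394 + (630/2)×12.4 = £23,790.10 + £3,906.00 = £27,696.10.
Excess = £27,696.10 − £19,279.43 = £8,416.66.

Extra cost ≈ £8,417 per year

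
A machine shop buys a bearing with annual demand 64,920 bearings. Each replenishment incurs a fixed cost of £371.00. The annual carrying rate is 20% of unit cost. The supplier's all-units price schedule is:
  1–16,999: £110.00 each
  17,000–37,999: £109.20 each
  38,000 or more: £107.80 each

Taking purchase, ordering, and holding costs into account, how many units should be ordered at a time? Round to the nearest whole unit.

Q* ≈ 1,480 bearings

Holding cost per unit per year at price C is H = 0.20·C.
Evaluate total cost at each tier's feasible EOQ or, if the EOQ is below the tier, at the tier's minimum quantity.
EOQ at £110.00 = 1479.7 (feasible in tier 1): TC = 64,920×£110.00 + (64,920/1479.7)×371 + (1479.7/2)×0.20×£110.00 = £7,173,753.86.
EOQ at £109.20 = 1485.1 < 17000, so use break Q=17000: TC = 64,920×£109.20 + (64,920/17000.0)×371 + (17000.0/2)×0.20×£109.20 = £7,276,320.78.
EOQ at £107.80 = 1494.7 < 38000, so use break Q=38000: TC = 64,920×£107.80 + (64,920/38000.0)×371 + (38000.0/2)×0.20×£107.80 = £7,408,649.82.
Lowest total cost is £7,173,753.86 at Q = 1479.7.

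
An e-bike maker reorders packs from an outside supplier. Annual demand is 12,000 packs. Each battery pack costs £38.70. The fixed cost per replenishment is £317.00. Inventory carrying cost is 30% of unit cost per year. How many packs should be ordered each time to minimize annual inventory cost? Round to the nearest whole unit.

Q* ≈ 810 packs

Holding cost H = 0.30 × £38.70 = £11.6100 per unit per year.
EOQ = √(2DS / H) = √(2 × 12,000 × 317 / 11.61).
= √(7,608,000 / 11.61) = √655,297.1576 ≈ 809.504.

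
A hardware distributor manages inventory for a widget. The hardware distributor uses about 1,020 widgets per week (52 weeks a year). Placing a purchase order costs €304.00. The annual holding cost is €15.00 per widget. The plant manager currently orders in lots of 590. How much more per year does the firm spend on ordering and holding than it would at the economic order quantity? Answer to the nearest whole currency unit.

Extra cost ≈ €9,760 per year

Annual demand D = 1,020 × 52 = 53,040.
EOQ = √(2DS/H) = √(2 × 53,040 × 304 / 15) ≈ 1466.25.
Cost at Q* = (D/Q*)S + (Q*/2)H = √(2DSH) ≈ €21,993.74.
Cost at Q = 590: (53,040/590)×304 + (590/2)×15 = €27,329.08 + €4,425.00 = €31,754.08.
Excess = €31,754.08 − €21,993.74 = €9,760.34.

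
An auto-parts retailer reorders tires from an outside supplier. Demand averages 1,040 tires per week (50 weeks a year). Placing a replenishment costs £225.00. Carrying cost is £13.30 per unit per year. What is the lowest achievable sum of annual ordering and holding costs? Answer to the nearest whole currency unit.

TC* ≈ £17,641

Annual demand D = 1,040 × 50 = 52,000.
Q* = √(2DS/H) = √(2 × 52,000 × 225 / 13.3) ≈ 1326.42.
At the optimum the two cost components are equal, so total cost = 2·(Q*/2)H = Q*·H.
Minimum total = √(2DSH) = √(2 × 52,000 × 225 × 13.3) ≈ 17641.429.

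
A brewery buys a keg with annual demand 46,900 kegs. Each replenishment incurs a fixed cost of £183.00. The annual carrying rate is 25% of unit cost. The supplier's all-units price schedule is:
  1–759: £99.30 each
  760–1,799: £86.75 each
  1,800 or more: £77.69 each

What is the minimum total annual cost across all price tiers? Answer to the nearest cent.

TC* ≈ £3,665,909.42

Holding cost per unit per year at price C is H = 0.25·C.
For each price level, check whether its EOQ is feasible; otherwise the best quantity at that price is the breakpoint.
Tier 1 (£99.30): EOQ = 831.5 exceeds tier's upper bound 759, so this tier is dominated.
EOQ at £86.75 = 889.7 (feasible in tier 2): TC = 46,900×£86.75 + (46,900/889.7)×183 + (889.7/2)×0.25×£86.75 = £4,087,869.42.
EOQ at £77.69 = 940.1 < 1800, so use break Q=1800: TC = 46,900×£77.69 + (46,900/1800.0)×183 + (1800.0/2)×0.25×£77.69 = £3,665,909.42.
Lowest total cost among the candidates is at Q = 1800.0.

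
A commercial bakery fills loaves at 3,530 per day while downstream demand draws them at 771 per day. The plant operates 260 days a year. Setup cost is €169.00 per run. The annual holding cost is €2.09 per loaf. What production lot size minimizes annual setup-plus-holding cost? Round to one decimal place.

Q* ≈ 6,440.4 loaves

Annual demand D = 771 × 260 = 200,460.
Production build-up factor (1 − d/p) = 1 − 771/3,530 = 0.7816.
Q* = √(2DS / (H(1 − d/p))) = √(2 × 200,460 × 169 / (2.09 × 0.7816)).
= √(67,755,480 / 1.6335) ≈ 6440.366.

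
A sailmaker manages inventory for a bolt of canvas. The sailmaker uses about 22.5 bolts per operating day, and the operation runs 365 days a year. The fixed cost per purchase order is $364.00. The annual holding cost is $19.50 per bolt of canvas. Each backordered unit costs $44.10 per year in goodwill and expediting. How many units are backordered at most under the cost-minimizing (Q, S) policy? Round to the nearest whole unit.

Annual demand D = 22.5 × 365 = 8,212.5.
With planned backorders, Q* = √(2DS/H) · √((H+B)/B).
√(2DS/H) = √(2 × 8,212.5 × 364 / 19.5) = 553.715.
√((H+B)/B) = √((19.5+44.1)/44.1) = 1.2009.
Q* ≈ 664.960.
S* = Q* · H/(H+B) = 664.960 × 19.5/63.6 ≈ 203.879.

S* ≈ 204 bolts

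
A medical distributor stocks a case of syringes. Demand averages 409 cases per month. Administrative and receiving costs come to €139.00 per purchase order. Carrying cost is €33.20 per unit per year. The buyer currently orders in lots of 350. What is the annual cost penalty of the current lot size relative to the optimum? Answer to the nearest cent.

Annual demand D = 409 × 12 = 4,908.
EOQ = √(2DS/H) = √(2 × 4,908 × 139 / 33.2) ≈ 202.72.
Cost at Q* = (D/Q*)S + (Q*/2)H = √(2DSH) ≈ €6,730.44.
Cost at Q = 350: (4,908/350)×139 + (350/2)×33.2 = €1,949.18 + €5,810.00 = €7,759.18.
Excess = €7,759.18 − €6,730.44 = €1,028.73.

Extra cost ≈ €1,028.73 per year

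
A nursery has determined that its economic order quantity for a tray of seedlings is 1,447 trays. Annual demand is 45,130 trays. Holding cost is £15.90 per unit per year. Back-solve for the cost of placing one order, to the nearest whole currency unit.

Invert the EOQ relation Q*² = 2DS/H.
From Q* = √(2DS/H): S = Q*²H / (2D) = 1,447² × 15.9 / (2 × 45,130) = 368.8407.

S ≈ £369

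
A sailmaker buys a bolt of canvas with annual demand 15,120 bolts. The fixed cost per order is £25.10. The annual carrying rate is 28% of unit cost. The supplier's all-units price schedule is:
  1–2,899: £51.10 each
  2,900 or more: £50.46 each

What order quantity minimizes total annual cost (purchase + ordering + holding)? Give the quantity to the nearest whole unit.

Q* ≈ 230 bolts

Holding cost per unit per year at price C is H = 0.28·C.
Candidates are each tier's EOQ (if it falls in that tier) and each price-break quantity.
EOQ at £51.10 = 230.3 (feasible in tier 1): TC = 15,120×£51.10 + (15,120/230.3)×25.1 + (230.3/2)×0.28×£51.10 = £775,927.47.
EOQ at £50.46 = 231.8 < 2900, so use break Q=2900: TC = 15,120×£50.46 + (15,120/2900.0)×25.1 + (2900.0/2)×0.28×£50.46 = £783,572.83.
Lowest total cost is £775,927.47 at Q = 230.3.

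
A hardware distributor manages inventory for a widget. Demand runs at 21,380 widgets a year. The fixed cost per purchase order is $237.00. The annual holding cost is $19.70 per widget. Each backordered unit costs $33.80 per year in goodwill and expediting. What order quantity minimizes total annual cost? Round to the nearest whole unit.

Q* ≈ 902 widgets

With planned backorders, Q* = √(2DS/H) · √((H+B)/B).
√(2DS/H) = √(2 × 21,380 × 237 / 19.7) = 717.232.
√((H+B)/B) = √((19.7+33.8)/33.8) = 1.2581.
Q* ≈ 902.357.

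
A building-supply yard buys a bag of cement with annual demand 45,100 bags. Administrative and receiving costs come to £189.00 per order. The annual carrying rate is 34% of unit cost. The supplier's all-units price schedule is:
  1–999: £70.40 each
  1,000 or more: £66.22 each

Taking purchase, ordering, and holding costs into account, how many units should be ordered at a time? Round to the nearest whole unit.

Holding cost per unit per year at price C is H = 0.34·C.
For each price level, check whether its EOQ is feasible; otherwise the best quantity at that price is the breakpoint.
EOQ at £70.40 = 843.9 (feasible in tier 1): TC = 45,100×£70.40 + (45,100/843.9)×189 + (843.9/2)×0.34×£70.40 = £3,195,240.40.
EOQ at £66.22 = 870.2 < 1000, so use break Q=1000: TC = 45,100×£66.22 + (45,100/1000.0)×189 + (1000.0/2)×0.34×£66.22 = £3,006,303.30.
Lowest total cost is £3,006,303.30 at Q = 1000.0.

Q* ≈ 1,000 bags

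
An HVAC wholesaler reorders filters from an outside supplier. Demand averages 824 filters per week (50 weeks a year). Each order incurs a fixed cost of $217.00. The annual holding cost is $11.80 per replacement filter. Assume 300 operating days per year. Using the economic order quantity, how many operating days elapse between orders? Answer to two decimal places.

Annual demand D = 824 × 50 = 41,200.
Q* = √(2DS/H) = √(2 × 41,200 × 217 / 11.8) ≈ 1230.98.
Cycle time = Q*/D × 300 = 1230.98 / 41,200 × 300 ≈ 8.963 days.

T ≈ 8.96 days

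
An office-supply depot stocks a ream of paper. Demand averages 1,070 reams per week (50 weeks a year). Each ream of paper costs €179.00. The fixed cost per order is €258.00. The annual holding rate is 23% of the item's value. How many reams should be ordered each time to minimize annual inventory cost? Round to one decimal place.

Annual demand D = 1,070 × 50 = 53,500.
Holding cost H = 0.23 × €179.00 = €41.1700 per unit per year.
EOQ = √(2DS / H) = √(2 × 53,500 × 258 / 41.17).
= √(27,606,000 / 41.17) = √670,536.7986 ≈ 818.863.

Q* ≈ 818.9 reams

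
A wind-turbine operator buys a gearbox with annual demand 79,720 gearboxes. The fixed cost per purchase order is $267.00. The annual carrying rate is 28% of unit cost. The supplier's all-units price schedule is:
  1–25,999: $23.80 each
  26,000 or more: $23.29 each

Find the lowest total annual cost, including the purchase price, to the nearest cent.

TC* ≈ $1,914,179.09

Holding cost per unit per year at price C is H = 0.28·C.
Candidates are each tier's EOQ (if it falls in that tier) and each price-break quantity.
EOQ at $23.80 = 2527.5 (feasible in tier 1): TC = 79,720×$23.80 + (79,720/2527.5)×267 + (2527.5/2)×0.28×$23.80 = $1,914,179.09.
EOQ at $23.29 = 2555.0 < 26000, so use break Q=26000: TC = 79,720×$23.29 + (79,720/26000.0)×267 + (26000.0/2)×0.28×$23.29 = $1,942,273.06.
Lowest total cost among the candidates is at Q = 2527.5.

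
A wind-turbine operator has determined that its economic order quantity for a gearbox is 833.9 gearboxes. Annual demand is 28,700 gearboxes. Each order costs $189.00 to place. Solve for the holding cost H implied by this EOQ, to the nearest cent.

The basic EOQ model gives Q* = √(2DS/H); rearrange for the unknown.
From Q* = √(2DS/H): H = 2DS / Q*² = 2 × 28,700 × 189 / 833.9² = 15.6008.

H ≈ $15.60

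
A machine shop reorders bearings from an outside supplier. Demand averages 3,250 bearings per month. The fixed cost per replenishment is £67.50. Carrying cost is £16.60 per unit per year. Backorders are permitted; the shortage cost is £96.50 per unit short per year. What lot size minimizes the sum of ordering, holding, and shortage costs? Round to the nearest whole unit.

Q* ≈ 610 bearings

Annual demand D = 3,250 × 12 = 39,000.
With planned backorders, Q* = √(2DS/H) · √((H+B)/B).
√(2DS/H) = √(2 × 39,000 × 67.5 / 16.6) = 563.177.
√((H+B)/B) = √((16.6+96.5)/96.5) = 1.0826.
Q* ≈ 609.695.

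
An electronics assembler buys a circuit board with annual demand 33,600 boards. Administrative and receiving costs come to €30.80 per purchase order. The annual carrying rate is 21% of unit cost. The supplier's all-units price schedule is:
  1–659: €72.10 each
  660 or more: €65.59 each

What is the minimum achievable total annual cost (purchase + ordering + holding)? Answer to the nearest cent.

Holding cost per unit per year at price C is H = 0.21·C.
Candidates are each tier's EOQ (if it falls in that tier) and each price-break quantity.
EOQ at €72.10 = 369.7 (feasible in tier 1): TC = 33,600×€72.10 + (33,600/369.7)×30.8 + (369.7/2)×0.21×€72.10 = €2,428,158.06.
EOQ at €65.59 = 387.6 < 660, so use break Q=660: TC = 33,600×€65.59 + (33,600/660.0)×30.8 + (660.0/2)×0.21×€65.59 = €2,209,937.39.
Lowest total cost among the candidates is at Q = 660.0.

TC* ≈ €2,209,937.39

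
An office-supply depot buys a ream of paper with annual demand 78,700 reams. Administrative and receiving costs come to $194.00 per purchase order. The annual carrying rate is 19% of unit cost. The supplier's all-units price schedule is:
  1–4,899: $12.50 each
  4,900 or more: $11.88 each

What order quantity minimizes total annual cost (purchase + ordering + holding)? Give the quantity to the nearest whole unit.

Holding cost per unit per year at price C is H = 0.19·C.
For each price level, check whether its EOQ is feasible; otherwise the best quantity at that price is the breakpoint.
EOQ at $12.50 = 3585.7 (feasible in tier 1): TC = 78,700×$12.50 + (78,700/3585.7)×194 + (3585.7/2)×0.19×$12.50 = $992,265.99.
EOQ at $11.88 = 3678.1 < 4900, so use break Q=4900: TC = 78,700×$11.88 + (78,700/4900.0)×194 + (4900.0/2)×0.19×$11.88 = $943,602.02.
Lowest total cost is $943,602.02 at Q = 4900.0.

Q* ≈ 4,900 reams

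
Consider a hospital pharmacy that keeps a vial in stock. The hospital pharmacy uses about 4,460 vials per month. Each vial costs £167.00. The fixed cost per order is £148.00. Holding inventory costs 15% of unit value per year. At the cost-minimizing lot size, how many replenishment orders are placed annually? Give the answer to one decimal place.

Annual demand D = 4,460 × 12 = 53,520.
Holding cost H = 0.15 × £167.00 = £25.0500 per unit per year.
Q* = √(2DS/H) = √(2 × 53,520 × 148 / 25.05) ≈ 795.24.
Orders per year = D / Q* = 53,520 / 795.24 ≈ 67.300.

N ≈ 67.3 orders per year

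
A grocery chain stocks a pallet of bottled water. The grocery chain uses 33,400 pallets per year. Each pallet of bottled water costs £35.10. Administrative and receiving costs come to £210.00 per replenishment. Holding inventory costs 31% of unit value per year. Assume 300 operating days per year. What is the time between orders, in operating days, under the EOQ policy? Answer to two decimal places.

T ≈ 10.20 days

Holding cost H = 0.31 × £35.10 = £10.8810 per unit per year.
Q* = √(2DS/H) = √(2 × 33,400 × 210 / 10.881) ≈ 1135.44.
Cycle time = Q*/D × 300 = 1135.44 / 33,400 × 300 ≈ 10.199 days.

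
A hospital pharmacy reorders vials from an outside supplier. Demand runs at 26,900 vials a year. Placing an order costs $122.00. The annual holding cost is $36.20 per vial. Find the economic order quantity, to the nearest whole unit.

EOQ = √(2DS / H) = √(2 × 26,900 × 122 / 36.2).
= √(6,563,600 / 36.2) = √181,314.9171 ≈ 425.811.

Q* ≈ 426 vials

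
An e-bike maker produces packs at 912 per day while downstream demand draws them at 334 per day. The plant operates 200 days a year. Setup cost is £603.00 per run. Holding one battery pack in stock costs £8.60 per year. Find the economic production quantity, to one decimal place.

Annual demand D = 334 × 200 = 66,800.
Production build-up factor (1 − d/p) = 1 − 334/912 = 0.6338.
Q* = √(2DS / (H(1 − d/p))) = √(2 × 66,800 × 603 / (8.6 × 0.6338)).
= √(80,560,800 / 5.4504) ≈ 3844.556.

Q* ≈ 3,844.6 packs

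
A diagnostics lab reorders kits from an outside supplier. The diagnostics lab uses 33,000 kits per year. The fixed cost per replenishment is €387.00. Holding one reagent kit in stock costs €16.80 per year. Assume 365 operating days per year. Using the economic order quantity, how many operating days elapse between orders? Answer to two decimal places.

Q* = √(2DS/H) = √(2 × 33,000 × 387 / 16.8) ≈ 1233.03.
Cycle time = Q*/D × 365 = 1233.03 / 33,000 × 365 ≈ 13.638 days.

T ≈ 13.64 days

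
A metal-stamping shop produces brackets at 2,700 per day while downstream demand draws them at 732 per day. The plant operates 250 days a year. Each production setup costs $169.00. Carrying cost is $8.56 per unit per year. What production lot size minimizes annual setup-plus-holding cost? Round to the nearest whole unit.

Annual demand D = 732 × 250 = 183,000.
Production build-up factor (1 − d/p) = 1 − 732/2,700 = 0.7289.
Q* = √(2DS / (H(1 − d/p))) = √(2 × 183,000 × 169 / (8.56 × 0.7289)).
= √(61,854,000 / 6.2393) ≈ 3148.592.

Q* ≈ 3,149 brackets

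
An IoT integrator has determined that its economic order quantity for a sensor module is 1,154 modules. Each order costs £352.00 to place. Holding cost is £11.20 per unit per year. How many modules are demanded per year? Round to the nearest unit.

D ≈ 21,186 modules per year

Squaring Q* = √(2DS/H) gives Q*² = 2DS/H.
From Q* = √(2DS/H): D = Q*²H / (2S) = 1,154² × 11.2 / (2 × 352) = 21186.391.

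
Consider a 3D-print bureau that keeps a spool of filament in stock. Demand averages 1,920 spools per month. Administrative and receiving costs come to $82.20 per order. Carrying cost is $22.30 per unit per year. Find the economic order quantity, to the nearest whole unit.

Q* ≈ 412 spools

Annual demand D = 1,920 × 12 = 23,040.
EOQ = √(2DS / H) = √(2 × 23,040 × 82.2 / 22.3).
= √(3,787,776 / 22.3) = √169,855.426 ≈ 412.135.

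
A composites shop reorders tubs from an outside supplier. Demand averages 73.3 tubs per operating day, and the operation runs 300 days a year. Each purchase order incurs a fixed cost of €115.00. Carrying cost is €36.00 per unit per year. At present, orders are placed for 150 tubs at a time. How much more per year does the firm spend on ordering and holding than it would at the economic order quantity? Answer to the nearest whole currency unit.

Extra cost ≈ €6,065 per year

Annual demand D = 73.3 × 300 = 21,990.
EOQ = √(2DS/H) = √(2 × 21,990 × 115 / 36) ≈ 374.82.
Cost at Q* = (D/Q*)S + (Q*/2)H = √(2DSH) ≈ €13,493.60.
Cost at Q = 150: (21,990/150)×115 + (150/2)×36 = €16,859.00 + €2,700.00 = €19,559.00.
Excess = €19,559.00 − €13,493.60 = €6,065.40.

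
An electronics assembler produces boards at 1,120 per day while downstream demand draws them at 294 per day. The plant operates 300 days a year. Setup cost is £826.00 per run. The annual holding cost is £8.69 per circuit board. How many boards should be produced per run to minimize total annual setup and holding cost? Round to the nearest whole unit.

Q* ≈ 4,768 boards

Annual demand D = 294 × 300 = 88,200.
Production build-up factor (1 − d/p) = 1 − 294/1,120 = 0.7375.
Q* = √(2DS / (H(1 − d/p))) = √(2 × 88,200 × 826 / (8.69 × 0.7375)).
= √(145,706,400 / 6.4089) ≈ 4768.134.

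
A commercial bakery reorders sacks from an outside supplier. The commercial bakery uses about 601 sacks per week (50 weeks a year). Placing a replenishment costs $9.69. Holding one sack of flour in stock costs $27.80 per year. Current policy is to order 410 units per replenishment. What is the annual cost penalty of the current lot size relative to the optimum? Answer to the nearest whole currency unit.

Annual demand D = 601 × 50 = 30,050.
EOQ = √(2DS/H) = √(2 × 30,050 × 9.69 / 27.8) ≈ 144.74.
Cost at Q* = (D/Q*)S + (Q*/2)H = √(2DSH) ≈ $4,023.66.
Cost at Q = 410: (30,050/410)×9.69 + (410/2)×27.8 = $710.21 + $5,699.00 = $6,409.21.
Excess = $6,409.21 − $4,023.66 = $2,385.54.

Extra cost ≈ $2,386 per year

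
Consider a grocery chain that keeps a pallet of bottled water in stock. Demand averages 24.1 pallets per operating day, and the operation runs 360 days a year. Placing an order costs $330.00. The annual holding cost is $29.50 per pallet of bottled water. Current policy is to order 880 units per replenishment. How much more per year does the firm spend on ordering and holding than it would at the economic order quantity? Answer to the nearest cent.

Annual demand D = 24.1 × 360 = 8,676.
EOQ = √(2DS/H) = √(2 × 8,676 × 330 / 29.5) ≈ 440.58.
Cost at Q* = (D/Q*)S + (Q*/2)H = √(2DSH) ≈ $12,996.99.
Cost at Q = 880: (8,676/880)×330 + (880/2)×29.5 = $3,253.50 + $12,980.00 = $16,233.50.
Excess = $16,233.50 − $12,996.99 = $3,236.51.

Extra cost ≈ $3,236.51 per year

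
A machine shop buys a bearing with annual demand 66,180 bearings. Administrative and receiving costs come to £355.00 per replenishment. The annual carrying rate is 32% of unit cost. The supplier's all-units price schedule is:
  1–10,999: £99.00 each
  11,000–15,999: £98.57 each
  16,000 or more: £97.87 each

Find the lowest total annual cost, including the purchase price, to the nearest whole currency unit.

Holding cost per unit per year at price C is H = 0.32·C.
Candidates are each tier's EOQ (if it falls in that tier) and each price-break quantity.
EOQ at £99.00 = 1217.9 (feasible in tier 1): TC = 66,180×£99.00 + (66,180/1217.9)×355 + (1217.9/2)×0.32×£99.00 = £6,590,402.04.
EOQ at £98.57 = 1220.5 < 11000, so use break Q=11000: TC = 66,180×£98.57 + (66,180/11000.0)×355 + (11000.0/2)×0.32×£98.57 = £6,698,981.61.
EOQ at £97.87 = 1224.9 < 16000, so use break Q=16000: TC = 66,180×£97.87 + (66,180/16000.0)×355 + (16000.0/2)×0.32×£97.87 = £6,729,052.17.
Lowest total cost among the candidates is at Q = 1217.9.

TC* ≈ £6,590,402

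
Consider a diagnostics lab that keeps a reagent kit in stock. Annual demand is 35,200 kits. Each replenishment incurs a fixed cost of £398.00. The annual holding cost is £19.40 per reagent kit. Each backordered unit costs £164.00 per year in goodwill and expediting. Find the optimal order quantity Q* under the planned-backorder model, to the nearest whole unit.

Q* ≈ 1,271 kits

With planned backorders, Q* = √(2DS/H) · √((H+B)/B).
√(2DS/H) = √(2 × 35,200 × 398 / 19.4) = 1201.786.
√((H+B)/B) = √((19.4+164)/164) = 1.0575.
Q* ≈ 1270.881.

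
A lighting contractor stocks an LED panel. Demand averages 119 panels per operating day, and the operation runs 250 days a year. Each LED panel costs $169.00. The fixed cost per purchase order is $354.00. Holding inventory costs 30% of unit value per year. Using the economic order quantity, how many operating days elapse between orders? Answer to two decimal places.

T ≈ 5.42 days

Annual demand D = 119 × 250 = 29,750.
Holding cost H = 0.30 × $169.00 = $50.7000 per unit per year.
The optimal lot size = √(2DS/H) = √(2 × 29,750 × 354 / 50.7) ≈ 644.55.
Cycle time = Q*/D × 250 = 644.55 / 29,750 × 250 ≈ 5.416 days.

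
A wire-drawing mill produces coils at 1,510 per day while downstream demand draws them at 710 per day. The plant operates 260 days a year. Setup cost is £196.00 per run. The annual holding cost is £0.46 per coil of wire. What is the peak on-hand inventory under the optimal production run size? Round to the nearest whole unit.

I_max ≈ 9,129 coils

Annual demand D = 710 × 260 = 184,600.
Production build-up factor (1 − d/p) = 1 − 710/1,510 = 0.5298.
Q* = √(2DS / (H(1 − d/p))) = √(2 × 184,600 × 196 / (0.46 × 0.5298)).
= √(72,363,200 / 0.2437) ≈ 17231.514.
Maximum inventory = Q*(1 − d/p) = 17231.514 × 0.5298 ≈ 9129.279.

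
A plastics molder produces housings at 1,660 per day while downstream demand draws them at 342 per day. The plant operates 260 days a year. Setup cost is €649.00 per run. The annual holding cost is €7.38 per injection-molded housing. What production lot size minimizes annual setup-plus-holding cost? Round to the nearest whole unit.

Q* ≈ 4,438 housings

Annual demand D = 342 × 260 = 88,920.
Production build-up factor (1 − d/p) = 1 − 342/1,660 = 0.7940.
Q* = √(2DS / (H(1 − d/p))) = √(2 × 88,920 × 649 / (7.38 × 0.7940)).
= √(115,418,160 / 5.8595) ≈ 4438.183.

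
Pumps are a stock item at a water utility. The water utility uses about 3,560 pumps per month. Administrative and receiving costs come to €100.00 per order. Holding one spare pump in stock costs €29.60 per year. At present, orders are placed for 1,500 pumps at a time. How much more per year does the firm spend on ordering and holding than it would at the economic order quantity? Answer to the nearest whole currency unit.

Annual demand D = 3,560 × 12 = 42,720.
EOQ = √(2DS/H) = √(2 × 42,720 × 100 / 29.6) ≈ 537.26.
Cost at Q* = (D/Q*)S + (Q*/2)H = √(2DSH) ≈ €15,902.91.
Cost at Q = 1,500: (42,720/1,500)×100 + (1,500/2)×29.6 = €2,848.00 + €22,200.00 = €25,048.00.
Excess = €25,048.00 − €15,902.91 = €9,145.09.

Extra cost ≈ €9,145 per year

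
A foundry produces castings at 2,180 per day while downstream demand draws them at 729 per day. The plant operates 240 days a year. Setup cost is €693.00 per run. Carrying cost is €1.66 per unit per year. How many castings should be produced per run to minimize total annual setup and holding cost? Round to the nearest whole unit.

Annual demand D = 729 × 240 = 174,960.
Production build-up factor (1 − d/p) = 1 − 729/2,180 = 0.6656.
Q* = √(2DS / (H(1 − d/p))) = √(2 × 174,960 × 693 / (1.66 × 0.6656)).
= √(242,494,560 / 1.1049) ≈ 14814.653.

Q* ≈ 14,815 castings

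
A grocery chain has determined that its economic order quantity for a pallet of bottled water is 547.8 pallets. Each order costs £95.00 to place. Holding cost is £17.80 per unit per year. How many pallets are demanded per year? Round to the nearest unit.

D ≈ 28,113 pallets per year

The basic EOQ model gives Q* = √(2DS/H); rearrange for the unknown.
From Q* = √(2DS/H): D = Q*²H / (2S) = 547.8² × 17.8 / (2 × 95) = 28113.211.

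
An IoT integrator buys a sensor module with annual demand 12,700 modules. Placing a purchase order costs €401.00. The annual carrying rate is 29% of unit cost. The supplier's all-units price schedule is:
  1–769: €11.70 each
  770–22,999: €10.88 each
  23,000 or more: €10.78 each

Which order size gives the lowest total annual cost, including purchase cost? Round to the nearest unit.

Q* ≈ 1,797 modules

Holding cost per unit per year at price C is H = 0.29·C.
Evaluate total cost at each tier's feasible EOQ or, if the EOQ is below the tier, at the tier's minimum quantity.
Tier 1 (€11.70): EOQ = 1732.6 exceeds tier's upper bound 769, so this tier is dominated.
EOQ at €10.88 = 1796.7 (feasible in tier 2): TC = 12,700×€10.88 + (12,700/1796.7)×401 + (1796.7/2)×0.29×€10.88 = €143,844.95.
EOQ at €10.78 = 1805.0 < 23000, so use break Q=23000: TC = 12,700×€10.78 + (12,700/23000.0)×401 + (23000.0/2)×0.29×€10.78 = €173,078.72.
Lowest total cost is €143,844.95 at Q = 1796.7.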